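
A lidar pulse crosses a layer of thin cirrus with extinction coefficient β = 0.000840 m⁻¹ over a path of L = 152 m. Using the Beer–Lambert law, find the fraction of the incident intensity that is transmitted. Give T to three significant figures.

τ = β·L = 0.000840 × 152 = 0.1277.
T = exp(−0.1277) = 0.8801.

0.880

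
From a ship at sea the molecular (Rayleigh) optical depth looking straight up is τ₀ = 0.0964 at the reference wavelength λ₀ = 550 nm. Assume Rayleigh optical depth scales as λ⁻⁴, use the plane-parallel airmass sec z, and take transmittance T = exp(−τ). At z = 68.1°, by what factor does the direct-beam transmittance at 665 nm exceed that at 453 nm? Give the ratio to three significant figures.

Airmass: sec 68.1° = 2.6811.
τ(665 nm) = 0.0964 × (550/665)⁴ × 2.6811 = 0.0964 × 0.4679 × 2.6811 = 0.1209.
τ(453 nm) = 0.0964 × (550/453)⁴ × 2.6811 = 0.0964 × 2.1730 × 2.6811 = 0.5616.
T(665)/T(453) = exp(τ_B − τ_A) = exp(0.4407) = 1.5538.

1.55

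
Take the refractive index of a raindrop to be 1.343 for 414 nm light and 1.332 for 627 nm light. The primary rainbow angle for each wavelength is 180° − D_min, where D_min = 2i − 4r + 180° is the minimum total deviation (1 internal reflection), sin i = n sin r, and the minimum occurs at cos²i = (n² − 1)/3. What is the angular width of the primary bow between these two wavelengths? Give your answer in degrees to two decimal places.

At 414 nm (n = 1.343): cos²i = 0.26788 → i = 58.830°, r = 39.577°, D_min = 139.354°, rainbow angle = 40.646°.
At 627 nm (n = 1.332): cos²i = 0.25807 → i = 59.469°, r = 40.290°, D_min = 137.776°, rainbow angle = 42.224°.
Angular width = |40.646° − 42.224°| = 1.578°.

1.58°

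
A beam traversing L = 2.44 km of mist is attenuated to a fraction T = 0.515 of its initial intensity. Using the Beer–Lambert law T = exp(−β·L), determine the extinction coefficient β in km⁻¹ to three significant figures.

0.272 km⁻¹

Beer–Lambert: T = exp(−βL) ⇒ β = −ln(T)/L = −ln(0.515)/2.44 = 0.6636/2.44 = 0.272 km⁻¹.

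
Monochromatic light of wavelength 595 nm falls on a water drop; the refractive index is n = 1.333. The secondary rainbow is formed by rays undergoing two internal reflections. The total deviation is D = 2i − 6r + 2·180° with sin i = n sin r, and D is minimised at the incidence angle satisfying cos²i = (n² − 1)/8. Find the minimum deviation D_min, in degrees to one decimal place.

230.9°

cos²i = (1.77689 − 1)/8 = 0.09711; i = arccos(0.31163) = 71.843°.
sin r = sin 71.843°/1.333 = 0.71283; r = 45.466°.
D_min = 2·71.843° − 6·45.466° + 360° = 230.891°.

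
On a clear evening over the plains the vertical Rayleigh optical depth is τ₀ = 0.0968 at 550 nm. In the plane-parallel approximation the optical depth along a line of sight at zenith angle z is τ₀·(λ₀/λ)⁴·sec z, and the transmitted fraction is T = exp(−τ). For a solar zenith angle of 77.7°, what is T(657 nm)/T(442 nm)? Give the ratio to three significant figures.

Airmass: sec 77.7° = 4.6942.
τ(657 nm) = 0.0968 × (550/657)⁴ × 4.6942 = 0.0968 × 0.4911 × 4.6942 = 0.2232.
τ(442 nm) = 0.0968 × (550/442)⁴ × 4.6942 = 0.0968 × 2.3975 × 4.6942 = 1.0894.
T(657)/T(442) = exp(τ_B − τ_A) = exp(0.8663) = 2.3780.

2.38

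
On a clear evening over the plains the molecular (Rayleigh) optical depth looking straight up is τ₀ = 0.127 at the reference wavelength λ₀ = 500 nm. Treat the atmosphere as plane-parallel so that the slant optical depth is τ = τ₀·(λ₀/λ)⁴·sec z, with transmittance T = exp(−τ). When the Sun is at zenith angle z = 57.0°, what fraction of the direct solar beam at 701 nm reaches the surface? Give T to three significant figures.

sec 57.0° = 1.8361.
τ = 0.127 × (500/701)⁴ × 1.8361 = 0.127 × 0.2588 × 1.8361 = 0.0604.
T = exp(−0.0604) = 0.9414.

0.941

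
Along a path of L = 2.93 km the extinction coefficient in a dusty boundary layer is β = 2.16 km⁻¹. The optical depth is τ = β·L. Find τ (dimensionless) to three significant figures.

6.33

τ = β·L = 2.16 × 2.93 = 6.3288.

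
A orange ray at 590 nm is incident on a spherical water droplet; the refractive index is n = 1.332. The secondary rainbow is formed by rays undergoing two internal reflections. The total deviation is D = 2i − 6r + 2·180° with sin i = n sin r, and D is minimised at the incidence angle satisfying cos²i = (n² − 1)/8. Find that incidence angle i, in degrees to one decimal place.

cos²i = (1.332² − 1)/8 = (1.77422 − 1)/8 = 0.09678.
cos i = 0.31109, so i = 71.875°.

71.9°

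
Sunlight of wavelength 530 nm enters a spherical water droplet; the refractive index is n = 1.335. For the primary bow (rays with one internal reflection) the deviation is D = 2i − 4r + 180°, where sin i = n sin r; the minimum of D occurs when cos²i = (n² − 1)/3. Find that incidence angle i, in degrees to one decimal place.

cos²i = (1.335² − 1)/3 = (1.78222 − 1)/3 = 0.26074.
cos i = 0.51063, so i = 59.294°.

59.3°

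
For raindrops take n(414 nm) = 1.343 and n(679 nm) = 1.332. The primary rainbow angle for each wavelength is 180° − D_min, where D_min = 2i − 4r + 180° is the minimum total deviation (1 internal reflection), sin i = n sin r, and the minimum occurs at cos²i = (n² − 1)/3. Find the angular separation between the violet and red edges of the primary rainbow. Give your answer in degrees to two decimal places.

1.58°

At 414 nm (n = 1.343): cos²i = 0.26788 → i = 58.830°, r = 39.577°, D_min = 139.354°, rainbow angle = 40.646°.
At 679 nm (n = 1.332): cos²i = 0.25807 → i = 59.469°, r = 40.290°, D_min = 137.776°, rainbow angle = 42.224°.
Angular width = |40.646° − 42.224°| = 1.578°.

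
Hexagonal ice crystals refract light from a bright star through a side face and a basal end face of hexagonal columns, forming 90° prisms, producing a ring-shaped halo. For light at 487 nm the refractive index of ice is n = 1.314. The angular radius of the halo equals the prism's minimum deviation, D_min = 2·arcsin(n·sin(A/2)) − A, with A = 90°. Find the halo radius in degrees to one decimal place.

46.6°

n·sin(A/2) = 1.314 × sin 45° = 1.314 × 0.7071 = 0.9291.
D_min = 2·arcsin(0.9291) − 90° = 2 × 68.301° − 90° = 46.602°.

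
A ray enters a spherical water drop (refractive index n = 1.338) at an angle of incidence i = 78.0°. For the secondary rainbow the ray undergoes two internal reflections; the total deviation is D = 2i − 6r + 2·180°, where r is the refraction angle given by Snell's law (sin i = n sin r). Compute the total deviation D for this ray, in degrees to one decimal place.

234.2°

sin r = sin 78.0° / 1.338 = 0.9781/1.338 = 0.7311; r = 46.97°.
D = 2·78.0° − 6·46.97° + 2·180° = 156.00° − 281.85° + 360° = 234.15°.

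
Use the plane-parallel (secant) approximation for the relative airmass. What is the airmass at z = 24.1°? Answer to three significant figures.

X = sec z = 1/cos 24.1° = 1/0.9128 = 1.0955.

1.10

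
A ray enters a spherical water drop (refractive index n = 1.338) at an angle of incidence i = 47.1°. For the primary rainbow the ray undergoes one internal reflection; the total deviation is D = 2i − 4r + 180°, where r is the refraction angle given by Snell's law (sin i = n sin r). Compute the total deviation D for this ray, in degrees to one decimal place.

141.4°

sin r = sin 47.1° / 1.338 = 0.7325/1.338 = 0.5475; r = 33.20°.
D = 2·47.1° − 4·33.20° + 180° = 94.20° − 132.78° + 180° = 141.42°.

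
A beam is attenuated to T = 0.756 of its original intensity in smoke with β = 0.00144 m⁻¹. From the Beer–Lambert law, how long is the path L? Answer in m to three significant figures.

Beer–Lambert: T = exp(−βL) ⇒ L = −ln(T)/β = −ln(0.756)/0.00144 = 0.2797/0.00144 = 194.2 m.

194 m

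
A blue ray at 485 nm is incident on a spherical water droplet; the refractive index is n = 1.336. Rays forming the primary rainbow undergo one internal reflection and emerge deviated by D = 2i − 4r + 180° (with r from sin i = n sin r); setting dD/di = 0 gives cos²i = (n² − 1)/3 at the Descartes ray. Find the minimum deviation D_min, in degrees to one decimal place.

138.4°

cos²i = (1.78490 − 1)/3 = 0.26163; i = arccos(0.51150) = 59.236°.
sin r = sin 59.236°/1.336 = 0.64318; r = 40.029°.
D_min = 2·59.236° − 4·40.029° + 180° = 138.356°.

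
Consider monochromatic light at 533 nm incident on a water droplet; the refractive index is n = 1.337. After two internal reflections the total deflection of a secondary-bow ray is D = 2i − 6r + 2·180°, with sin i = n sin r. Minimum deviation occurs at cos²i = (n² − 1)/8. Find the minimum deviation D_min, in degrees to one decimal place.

231.9°

cos²i = (1.78757 − 1)/8 = 0.09845; i = arccos(0.31376) = 71.714°.
sin r = sin 71.714°/1.337 = 0.71017; r = 45.249°.
D_min = 2·71.714° − 6·45.249° + 360° = 231.934°.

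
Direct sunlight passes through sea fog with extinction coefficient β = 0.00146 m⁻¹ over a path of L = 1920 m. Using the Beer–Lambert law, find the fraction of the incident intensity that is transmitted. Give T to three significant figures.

0.0606

τ = β·L = 0.00146 × 1920 = 2.8032.
T = exp(−2.8032) = 0.0606.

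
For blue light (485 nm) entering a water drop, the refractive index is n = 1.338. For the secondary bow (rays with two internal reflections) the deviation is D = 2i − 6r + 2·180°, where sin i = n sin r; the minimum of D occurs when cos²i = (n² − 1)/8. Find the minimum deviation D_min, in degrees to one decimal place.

232.2°

cos²i = (1.79024 − 1)/8 = 0.09878; i = arccos(0.31429) = 71.682°.
sin r = sin 71.682°/1.338 = 0.70951; r = 45.195°.
D_min = 2·71.682° − 6·45.195° + 360° = 232.193°.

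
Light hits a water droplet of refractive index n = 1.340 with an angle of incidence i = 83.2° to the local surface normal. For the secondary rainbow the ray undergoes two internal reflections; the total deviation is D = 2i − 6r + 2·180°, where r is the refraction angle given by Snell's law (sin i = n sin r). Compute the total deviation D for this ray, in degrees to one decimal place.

sin r = sin 83.2° / 1.340 = 0.9930/1.340 = 0.7410; r = 47.82°.
D = 2·83.2° − 6·47.82° + 2·180° = 166.40° − 286.91° + 360° = 239.49°.

239.5°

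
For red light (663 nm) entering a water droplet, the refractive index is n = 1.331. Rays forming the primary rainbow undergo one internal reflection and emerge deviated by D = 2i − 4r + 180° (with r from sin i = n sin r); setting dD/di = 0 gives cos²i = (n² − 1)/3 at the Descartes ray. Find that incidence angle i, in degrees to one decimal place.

59.5°

cos²i = (1.331² − 1)/3 = (1.77156 − 1)/3 = 0.25719.
cos i = 0.50714, so i = 59.527°.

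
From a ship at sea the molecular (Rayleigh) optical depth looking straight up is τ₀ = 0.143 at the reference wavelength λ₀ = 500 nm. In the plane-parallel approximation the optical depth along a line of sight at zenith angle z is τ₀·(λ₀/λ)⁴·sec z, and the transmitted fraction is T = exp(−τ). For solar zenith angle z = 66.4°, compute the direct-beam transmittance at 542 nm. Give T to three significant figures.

0.772

sec 66.4° = 2.4978.
τ = 0.143 × (500/542)⁴ × 2.4978 = 0.143 × 0.7242 × 2.4978 = 0.2587.
T = exp(−0.2587) = 0.7721.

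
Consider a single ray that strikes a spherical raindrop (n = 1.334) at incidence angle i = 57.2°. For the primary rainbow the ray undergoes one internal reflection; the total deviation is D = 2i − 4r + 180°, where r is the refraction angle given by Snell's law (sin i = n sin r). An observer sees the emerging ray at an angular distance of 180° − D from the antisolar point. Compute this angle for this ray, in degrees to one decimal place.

sin r = sin 57.2° / 1.334 = 0.8406/1.334 = 0.6301; r = 39.06°.
D = 2·57.2° − 4·39.06° + 180° = 114.40° − 156.23° + 180° = 138.17°.
Angle from antisolar point = 180° − D = 41.83°.

41.8°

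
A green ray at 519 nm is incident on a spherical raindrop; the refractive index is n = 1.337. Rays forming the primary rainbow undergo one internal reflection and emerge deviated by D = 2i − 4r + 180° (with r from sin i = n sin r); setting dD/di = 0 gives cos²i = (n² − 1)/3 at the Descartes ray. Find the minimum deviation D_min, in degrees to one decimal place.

cos²i = (1.78757 − 1)/3 = 0.26252; i = arccos(0.51237) = 59.178°.
sin r = sin 59.178°/1.337 = 0.64231; r = 39.964°.
D_min = 2·59.178° − 4·39.964° + 180° = 138.500°.

138.5°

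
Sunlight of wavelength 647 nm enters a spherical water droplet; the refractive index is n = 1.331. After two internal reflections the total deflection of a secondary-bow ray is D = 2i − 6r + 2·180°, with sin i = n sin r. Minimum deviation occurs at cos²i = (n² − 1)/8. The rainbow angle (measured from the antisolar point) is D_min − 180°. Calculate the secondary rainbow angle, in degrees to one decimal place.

cos²i = (1.77156 − 1)/8 = 0.09645; i = arccos(0.31056) = 71.907°.
sin r = sin 71.907°/1.331 = 0.71417; r = 45.575°.
D_min = 2·71.907° − 6·45.575° + 360° = 230.365°.
Rainbow angle = D_min − 180° = 50.365°.

50.4°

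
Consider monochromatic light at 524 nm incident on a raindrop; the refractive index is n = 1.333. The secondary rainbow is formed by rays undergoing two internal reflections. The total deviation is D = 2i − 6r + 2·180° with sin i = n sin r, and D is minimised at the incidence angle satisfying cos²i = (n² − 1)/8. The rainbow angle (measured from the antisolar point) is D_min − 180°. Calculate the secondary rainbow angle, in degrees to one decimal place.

cos²i = (1.77689 − 1)/8 = 0.09711; i = arccos(0.31163) = 71.843°.
sin r = sin 71.843°/1.333 = 0.71283; r = 45.466°.
D_min = 2·71.843° − 6·45.466° + 360° = 230.891°.
Rainbow angle = D_min − 180° = 50.891°.

50.9°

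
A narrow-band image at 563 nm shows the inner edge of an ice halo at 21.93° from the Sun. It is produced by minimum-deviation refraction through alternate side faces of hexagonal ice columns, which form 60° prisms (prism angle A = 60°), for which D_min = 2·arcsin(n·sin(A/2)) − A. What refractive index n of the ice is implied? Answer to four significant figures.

1.311

Rearranging: n = sin((D_min + A)/2) / sin(A/2).
(D_min + A)/2 = (21.93° + 60°)/2 = 40.965°.
n = sin 40.965° / sin 30° = 0.6556 / 0.5000 = 1.3112.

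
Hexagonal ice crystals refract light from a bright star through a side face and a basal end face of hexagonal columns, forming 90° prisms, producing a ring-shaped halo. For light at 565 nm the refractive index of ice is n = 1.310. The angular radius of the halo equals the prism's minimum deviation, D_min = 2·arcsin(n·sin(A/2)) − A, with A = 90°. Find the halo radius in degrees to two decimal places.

n·sin(A/2) = 1.310 × sin 45° = 1.310 × 0.7071 = 0.9263.
D_min = 2·arcsin(0.9263) − 90° = 2 × 67.867° − 90° = 45.733°.

45.73°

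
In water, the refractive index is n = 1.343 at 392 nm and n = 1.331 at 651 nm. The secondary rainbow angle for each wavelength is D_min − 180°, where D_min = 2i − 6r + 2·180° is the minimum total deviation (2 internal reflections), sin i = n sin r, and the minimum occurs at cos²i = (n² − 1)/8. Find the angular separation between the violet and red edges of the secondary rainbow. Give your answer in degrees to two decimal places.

3.11°

At 392 nm (n = 1.343): cos²i = 0.10046 → i = 71.522°, r = 44.928°, D_min = 233.478°, rainbow angle = 53.478°.
At 651 nm (n = 1.331): cos²i = 0.09645 → i = 71.907°, r = 45.575°, D_min = 230.365°, rainbow angle = 50.365°.
Angular width = |53.478° − 50.365°| = 3.113°.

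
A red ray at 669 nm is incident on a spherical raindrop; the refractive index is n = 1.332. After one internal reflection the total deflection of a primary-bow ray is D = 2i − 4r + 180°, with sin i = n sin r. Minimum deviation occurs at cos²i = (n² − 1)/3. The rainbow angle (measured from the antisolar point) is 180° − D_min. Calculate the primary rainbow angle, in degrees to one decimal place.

cos²i = (1.77422 − 1)/3 = 0.25807; i = arccos(0.50801) = 59.469°.
sin r = sin 59.469°/1.332 = 0.64666; r = 40.290°.
D_min = 2·59.469° − 4·40.290° + 180° = 137.776°.
Rainbow angle = 180° − D_min = 42.224°.

42.2°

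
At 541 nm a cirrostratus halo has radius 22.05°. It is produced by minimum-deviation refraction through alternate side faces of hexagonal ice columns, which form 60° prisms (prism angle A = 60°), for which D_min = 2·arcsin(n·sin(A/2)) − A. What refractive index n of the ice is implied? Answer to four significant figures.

1.313

Rearranging: n = sin((D_min + A)/2) / sin(A/2).
(D_min + A)/2 = (22.05° + 60°)/2 = 41.025°.
n = sin 41.025° / sin 30° = 0.6564 / 0.5000 = 1.3128.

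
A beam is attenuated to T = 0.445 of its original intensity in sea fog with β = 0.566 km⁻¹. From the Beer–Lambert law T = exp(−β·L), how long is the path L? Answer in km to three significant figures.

1.43 km

Beer–Lambert: T = exp(−βL) ⇒ L = −ln(T)/β = −ln(0.445)/0.566 = 0.8097/0.566 = 1.431 km.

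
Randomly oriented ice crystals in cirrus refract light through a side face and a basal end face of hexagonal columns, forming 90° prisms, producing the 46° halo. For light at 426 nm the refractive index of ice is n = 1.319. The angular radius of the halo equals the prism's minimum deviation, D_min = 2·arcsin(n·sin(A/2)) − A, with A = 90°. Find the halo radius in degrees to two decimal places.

47.71°

n·sin(A/2) = 1.319 × sin 45° = 1.319 × 0.7071 = 0.9327.
D_min = 2·arcsin(0.9327) − 90° = 2 × 68.856° − 90° = 47.711°.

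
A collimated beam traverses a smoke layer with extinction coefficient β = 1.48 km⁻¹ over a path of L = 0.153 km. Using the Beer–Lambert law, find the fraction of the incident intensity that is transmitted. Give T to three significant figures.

τ = β·L = 1.48 × 0.153 = 0.2264.
T = exp(−0.2264) = 0.7974.

0.797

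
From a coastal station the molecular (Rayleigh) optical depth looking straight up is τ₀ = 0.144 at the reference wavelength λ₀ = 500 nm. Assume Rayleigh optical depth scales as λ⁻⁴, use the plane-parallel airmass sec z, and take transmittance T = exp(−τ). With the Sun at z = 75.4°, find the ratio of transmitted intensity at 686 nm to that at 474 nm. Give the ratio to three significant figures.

Airmass: sec 75.4° = 3.9672.
τ(686 nm) = 0.144 × (500/686)⁴ × 3.9672 = 0.144 × 0.2822 × 3.9672 = 0.1612.
τ(474 nm) = 0.144 × (500/474)⁴ × 3.9672 = 0.144 × 1.2381 × 3.9672 = 0.7073.
T(686)/T(474) = exp(τ_B − τ_A) = exp(0.5461) = 1.7265.

1.73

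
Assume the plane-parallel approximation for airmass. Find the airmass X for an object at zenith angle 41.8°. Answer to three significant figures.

X = sec z = 1/cos 41.8° = 1/0.7455 = 1.3414.

1.34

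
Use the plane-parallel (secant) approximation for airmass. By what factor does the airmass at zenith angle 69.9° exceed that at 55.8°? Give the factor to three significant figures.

X(69.9°)/X(55.8°) = sec 69.9° / sec 55.8° = cos 55.8° / cos 69.9° = 0.5621/0.3437 = 1.6356.

1.64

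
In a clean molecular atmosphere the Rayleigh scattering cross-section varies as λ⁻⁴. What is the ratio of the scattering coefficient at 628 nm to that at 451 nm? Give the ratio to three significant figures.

Rayleigh scattering ∝ λ⁻⁴, so the ratio of coefficients is the inverse fourth power of the wavelength ratio.
σ(628)/σ(451) = (451/628)⁴ = (0.7182)⁴ = 0.266.

0.266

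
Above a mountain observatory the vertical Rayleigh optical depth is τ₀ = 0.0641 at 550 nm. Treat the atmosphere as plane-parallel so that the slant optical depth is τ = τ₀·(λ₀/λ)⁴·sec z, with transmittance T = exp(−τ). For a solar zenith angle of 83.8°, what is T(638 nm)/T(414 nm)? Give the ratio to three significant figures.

4.58

Airmass: sec 83.8° = 9.2593.
τ(638 nm) = 0.0641 × (550/638)⁴ × 9.2593 = 0.0641 × 0.5523 × 9.2593 = 0.3278.
τ(414 nm) = 0.0641 × (550/414)⁴ × 9.2593 = 0.0641 × 3.1149 × 9.2593 = 1.8488.
T(638)/T(414) = exp(τ_B − τ_A) = exp(1.5210) = 4.5767.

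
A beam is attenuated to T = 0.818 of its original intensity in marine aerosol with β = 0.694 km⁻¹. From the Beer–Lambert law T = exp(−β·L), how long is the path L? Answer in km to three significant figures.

0.289 km

Beer–Lambert: T = exp(−βL) ⇒ L = −ln(T)/β = −ln(0.818)/0.694 = 0.2009/0.694 = 0.2895 km.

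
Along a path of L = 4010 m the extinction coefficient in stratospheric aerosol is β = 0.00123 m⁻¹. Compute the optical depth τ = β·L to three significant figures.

τ = β·L = 0.00123 × 4010 = 4.9323.

4.93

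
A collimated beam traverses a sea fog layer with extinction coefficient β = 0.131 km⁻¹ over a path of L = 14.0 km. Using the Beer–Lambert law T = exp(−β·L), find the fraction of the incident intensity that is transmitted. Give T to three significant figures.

0.160

τ = β·L = 0.131 × 14.0 = 1.8340.
T = exp(−1.8340) = 0.1598.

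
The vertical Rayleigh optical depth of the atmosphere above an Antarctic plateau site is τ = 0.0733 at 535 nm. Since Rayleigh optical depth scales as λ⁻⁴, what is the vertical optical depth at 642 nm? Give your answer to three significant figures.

0.0353

τ(642 nm) = τ(535 nm) × (535/642)⁴ = 0.0733 × (0.8333)⁴ = 0.0733 × 0.4823 = 0.0353.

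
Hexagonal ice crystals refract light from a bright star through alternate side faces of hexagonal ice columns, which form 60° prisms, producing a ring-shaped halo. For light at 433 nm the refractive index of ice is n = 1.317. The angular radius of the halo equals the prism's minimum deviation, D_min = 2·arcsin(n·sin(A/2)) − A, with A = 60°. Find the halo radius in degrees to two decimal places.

n·sin(A/2) = 1.317 × sin 30° = 1.317 × 0.5000 = 0.6585.
D_min = 2·arcsin(0.6585) − 60° = 2 × 41.186° − 60° = 22.371°.

22.37°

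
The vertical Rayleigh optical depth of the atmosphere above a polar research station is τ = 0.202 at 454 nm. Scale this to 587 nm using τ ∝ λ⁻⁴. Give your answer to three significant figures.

τ(587 nm) = τ(454 nm) × (454/587)⁴ = 0.202 × (0.7734)⁴ = 0.202 × 0.3578 = 0.0723.

0.0723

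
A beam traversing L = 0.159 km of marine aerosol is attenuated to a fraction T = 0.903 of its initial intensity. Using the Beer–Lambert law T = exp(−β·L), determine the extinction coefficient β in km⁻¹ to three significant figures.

Beer–Lambert: T = exp(−βL) ⇒ β = −ln(T)/L = −ln(0.903)/0.159 = 0.1020/0.159 = 0.6417 km⁻¹.

0.642 km⁻¹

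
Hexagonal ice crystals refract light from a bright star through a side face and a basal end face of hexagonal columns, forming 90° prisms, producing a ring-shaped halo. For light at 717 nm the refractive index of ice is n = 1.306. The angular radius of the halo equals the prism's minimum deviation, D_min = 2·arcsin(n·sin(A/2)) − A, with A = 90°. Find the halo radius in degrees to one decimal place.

44.9°

n·sin(A/2) = 1.306 × sin 45° = 1.306 × 0.7071 = 0.9235.
D_min = 2·arcsin(0.9235) − 90° = 2 × 67.440° − 90° = 44.881°.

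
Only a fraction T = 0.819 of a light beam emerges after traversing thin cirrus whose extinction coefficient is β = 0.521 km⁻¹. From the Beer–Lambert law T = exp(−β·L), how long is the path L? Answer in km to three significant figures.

Beer–Lambert: T = exp(−βL) ⇒ L = −ln(T)/β = −ln(0.819)/0.521 = 0.1997/0.521 = 0.3832 km.

0.383 km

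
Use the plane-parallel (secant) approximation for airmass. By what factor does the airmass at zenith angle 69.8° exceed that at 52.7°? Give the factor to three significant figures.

X(69.8°)/X(52.7°) = sec 69.8° / sec 52.7° = cos 52.7° / cos 69.8° = 0.6060/0.3453 = 1.7550.

1.75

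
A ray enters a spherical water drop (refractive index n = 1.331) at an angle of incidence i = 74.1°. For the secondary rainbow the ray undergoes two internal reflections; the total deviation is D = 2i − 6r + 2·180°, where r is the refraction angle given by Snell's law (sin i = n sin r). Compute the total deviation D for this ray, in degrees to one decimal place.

sin r = sin 74.1° / 1.331 = 0.9617/1.331 = 0.7226; r = 46.27°.
D = 2·74.1° − 6·46.27° + 2·180° = 148.20° − 277.60° + 360° = 230.60°.

230.6°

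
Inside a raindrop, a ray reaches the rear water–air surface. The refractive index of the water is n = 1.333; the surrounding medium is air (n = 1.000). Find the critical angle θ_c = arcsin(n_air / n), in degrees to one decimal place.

48.6°

sin θ_c = n_air / n = 1.000 / 1.333 = 0.7502.
θ_c = arcsin(0.7502) = 48.61°.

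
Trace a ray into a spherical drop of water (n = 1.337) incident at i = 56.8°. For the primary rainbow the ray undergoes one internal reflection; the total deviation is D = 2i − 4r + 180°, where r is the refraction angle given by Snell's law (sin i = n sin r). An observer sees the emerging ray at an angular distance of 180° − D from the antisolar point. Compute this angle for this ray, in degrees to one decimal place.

sin r = sin 56.8° / 1.337 = 0.8368/1.337 = 0.6259; r = 38.74°.
D = 2·56.8° − 4·38.74° + 180° = 113.60° − 154.98° + 180° = 138.62°.
Angle from antisolar point = 180° − D = 41.38°.

41.4°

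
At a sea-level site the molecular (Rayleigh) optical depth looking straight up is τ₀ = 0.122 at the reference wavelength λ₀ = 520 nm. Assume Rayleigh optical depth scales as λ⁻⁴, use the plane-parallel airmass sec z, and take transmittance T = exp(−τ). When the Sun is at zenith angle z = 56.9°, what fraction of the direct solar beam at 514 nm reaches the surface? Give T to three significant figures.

sec 56.9° = 1.8312.
τ = 0.122 × (520/514)⁴ × 1.8312 = 0.122 × 1.0475 × 1.8312 = 0.2340.
T = exp(−0.2340) = 0.7913.

0.791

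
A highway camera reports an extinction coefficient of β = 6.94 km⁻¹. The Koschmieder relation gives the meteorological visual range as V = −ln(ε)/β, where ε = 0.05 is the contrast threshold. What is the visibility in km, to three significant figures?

0.432 km

V = −ln(0.05) / 6.94 = 2.996 / 6.94 = 0.4317 km.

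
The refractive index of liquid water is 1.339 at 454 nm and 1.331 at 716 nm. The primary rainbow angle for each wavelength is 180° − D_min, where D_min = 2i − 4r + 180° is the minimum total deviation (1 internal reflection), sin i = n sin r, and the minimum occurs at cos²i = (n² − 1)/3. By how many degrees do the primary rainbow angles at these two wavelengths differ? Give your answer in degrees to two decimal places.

At 454 nm (n = 1.339): cos²i = 0.26431 → i = 59.062°, r = 39.834°, D_min = 138.786°, rainbow angle = 41.214°.
At 716 nm (n = 1.331): cos²i = 0.25719 → i = 59.527°, r = 40.356°, D_min = 137.630°, rainbow angle = 42.370°.
Angular width = |41.214° − 42.370°| = 1.156°.

1.16°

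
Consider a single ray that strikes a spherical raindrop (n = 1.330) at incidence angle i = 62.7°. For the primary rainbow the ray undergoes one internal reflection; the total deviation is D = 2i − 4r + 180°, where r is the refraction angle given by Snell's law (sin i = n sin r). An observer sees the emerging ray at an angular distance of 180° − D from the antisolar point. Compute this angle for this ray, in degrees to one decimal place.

sin r = sin 62.7° / 1.330 = 0.8886/1.330 = 0.6681; r = 41.92°.
D = 2·62.7° − 4·41.92° + 180° = 125.40° − 167.69° + 180° = 137.71°.
Angle from antisolar point = 180° − D = 42.29°.

42.3°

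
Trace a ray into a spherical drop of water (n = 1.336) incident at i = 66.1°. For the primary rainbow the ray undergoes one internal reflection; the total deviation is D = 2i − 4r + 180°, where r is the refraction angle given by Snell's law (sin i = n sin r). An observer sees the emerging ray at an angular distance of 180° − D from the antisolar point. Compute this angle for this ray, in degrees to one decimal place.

sin r = sin 66.1° / 1.336 = 0.9143/1.336 = 0.6843; r = 43.18°.
D = 2·66.1° − 4·43.18° + 180° = 132.20° − 172.73° + 180° = 139.47°.
Angle from antisolar point = 180° − D = 40.53°.

40.5°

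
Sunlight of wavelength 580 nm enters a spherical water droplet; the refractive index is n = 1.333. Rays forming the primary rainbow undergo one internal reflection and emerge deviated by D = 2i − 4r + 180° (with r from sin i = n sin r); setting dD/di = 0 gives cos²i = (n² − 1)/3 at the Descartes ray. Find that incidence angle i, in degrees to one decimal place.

cos²i = (1.333² − 1)/3 = (1.77689 − 1)/3 = 0.25896.
cos i = 0.50888, so i = 59.410°.

59.4°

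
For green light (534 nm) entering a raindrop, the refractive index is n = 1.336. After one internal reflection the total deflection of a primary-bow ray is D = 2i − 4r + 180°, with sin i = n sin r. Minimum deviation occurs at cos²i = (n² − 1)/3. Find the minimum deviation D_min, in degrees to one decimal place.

cos²i = (1.78490 − 1)/3 = 0.26163; i = arccos(0.51150) = 59.236°.
sin r = sin 59.236°/1.336 = 0.64318; r = 40.029°.
D_min = 2·59.236° − 4·40.029° + 180° = 138.356°.

138.4°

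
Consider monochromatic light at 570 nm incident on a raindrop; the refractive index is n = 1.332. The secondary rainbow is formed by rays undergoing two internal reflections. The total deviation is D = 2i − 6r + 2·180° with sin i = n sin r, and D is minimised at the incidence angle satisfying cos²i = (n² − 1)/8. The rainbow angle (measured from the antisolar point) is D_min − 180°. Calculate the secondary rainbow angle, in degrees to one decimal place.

cos²i = (1.77422 − 1)/8 = 0.09678; i = arccos(0.31109) = 71.875°.
sin r = sin 71.875°/1.332 = 0.71350; r = 45.520°.
D_min = 2·71.875° − 6·45.520° + 360° = 230.628°.
Rainbow angle = D_min − 180° = 50.628°.

50.6°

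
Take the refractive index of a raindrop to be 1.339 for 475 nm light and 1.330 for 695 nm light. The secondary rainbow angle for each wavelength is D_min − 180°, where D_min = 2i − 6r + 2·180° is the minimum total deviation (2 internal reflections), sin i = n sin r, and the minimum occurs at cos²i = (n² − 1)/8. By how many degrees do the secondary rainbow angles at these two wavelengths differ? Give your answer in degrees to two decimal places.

2.35°

At 475 nm (n = 1.339): cos²i = 0.09912 → i = 71.650°, r = 45.141°, D_min = 232.451°, rainbow angle = 52.451°.
At 695 nm (n = 1.330): cos²i = 0.09611 → i = 71.940°, r = 45.630°, D_min = 230.101°, rainbow angle = 50.101°.
Angular width = |52.451° − 50.101°| = 2.350°.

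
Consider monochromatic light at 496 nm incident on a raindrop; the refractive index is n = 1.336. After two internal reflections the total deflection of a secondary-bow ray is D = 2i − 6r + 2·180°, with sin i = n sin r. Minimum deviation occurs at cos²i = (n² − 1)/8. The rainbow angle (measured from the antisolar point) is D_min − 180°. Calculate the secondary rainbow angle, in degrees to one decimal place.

51.7°

cos²i = (1.78490 − 1)/8 = 0.09811; i = arccos(0.31323) = 71.746°.
sin r = sin 71.746°/1.336 = 0.71084; r = 45.303°.
D_min = 2·71.746° − 6·45.303° + 360° = 231.674°.
Rainbow angle = D_min − 180° = 51.674°.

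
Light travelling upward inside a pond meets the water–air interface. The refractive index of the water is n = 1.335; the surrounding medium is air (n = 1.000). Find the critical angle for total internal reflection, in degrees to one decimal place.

48.5°

sin θ_c = n_air / n = 1.000 / 1.335 = 0.7491.
θ_c = arcsin(0.7491) = 48.51°.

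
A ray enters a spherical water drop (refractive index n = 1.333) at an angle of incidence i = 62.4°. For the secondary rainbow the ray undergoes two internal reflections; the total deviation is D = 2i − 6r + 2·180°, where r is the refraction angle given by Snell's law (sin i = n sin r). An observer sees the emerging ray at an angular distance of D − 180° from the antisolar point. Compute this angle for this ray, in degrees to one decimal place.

sin r = sin 62.4° / 1.333 = 0.8862/1.333 = 0.6648; r = 41.67°.
D = 2·62.4° − 6·41.67° + 2·180° = 124.80° − 250.01° + 360° = 234.79°.
Angle from antisolar point = D − 180° = 54.79°.

54.8°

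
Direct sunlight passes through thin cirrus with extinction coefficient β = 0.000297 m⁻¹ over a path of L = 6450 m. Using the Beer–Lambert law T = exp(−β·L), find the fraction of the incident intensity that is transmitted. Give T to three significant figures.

0.147

τ = β·L = 0.000297 × 6450 = 1.9157.
T = exp(−1.9157) = 0.1472.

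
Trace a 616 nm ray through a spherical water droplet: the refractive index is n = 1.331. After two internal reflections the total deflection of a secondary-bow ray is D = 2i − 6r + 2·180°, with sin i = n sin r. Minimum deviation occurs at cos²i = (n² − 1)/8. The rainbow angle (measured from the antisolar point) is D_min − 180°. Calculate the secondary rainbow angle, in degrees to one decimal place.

50.4°

cos²i = (1.77156 − 1)/8 = 0.09645; i = arccos(0.31056) = 71.907°.
sin r = sin 71.907°/1.331 = 0.71417; r = 45.575°.
D_min = 2·71.907° − 6·45.575° + 360° = 230.365°.
Rainbow angle = D_min − 180° = 50.365°.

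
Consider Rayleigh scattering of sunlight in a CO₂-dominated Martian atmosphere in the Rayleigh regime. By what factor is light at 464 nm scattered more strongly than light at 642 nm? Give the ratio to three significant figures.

3.66

Rayleigh scattering ∝ λ⁻⁴, so the ratio of coefficients is the inverse fourth power of the wavelength ratio.
σ(464)/σ(642) = (642/464)⁴ = (1.3836)⁴ = 3.665.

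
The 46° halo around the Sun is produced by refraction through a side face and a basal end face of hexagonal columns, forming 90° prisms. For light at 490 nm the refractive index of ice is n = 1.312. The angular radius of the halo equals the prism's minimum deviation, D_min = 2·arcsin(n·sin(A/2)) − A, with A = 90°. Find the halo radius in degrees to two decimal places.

46.17°

n·sin(A/2) = 1.312 × sin 45° = 1.312 × 0.7071 = 0.9277.
D_min = 2·arcsin(0.9277) − 90° = 2 × 68.083° − 90° = 46.166°.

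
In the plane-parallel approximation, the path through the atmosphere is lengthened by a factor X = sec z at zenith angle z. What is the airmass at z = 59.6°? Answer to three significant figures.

X = sec z = 1/cos 59.6° = 1/0.5060 = 1.9762.

1.98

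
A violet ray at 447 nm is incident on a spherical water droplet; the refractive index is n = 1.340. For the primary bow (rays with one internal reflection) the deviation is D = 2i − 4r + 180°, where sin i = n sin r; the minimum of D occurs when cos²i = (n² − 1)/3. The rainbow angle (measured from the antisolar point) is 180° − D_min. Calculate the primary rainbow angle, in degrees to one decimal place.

41.1°

cos²i = (1.79560 − 1)/3 = 0.26520; i = arccos(0.51498) = 59.004°.
sin r = sin 59.004°/1.340 = 0.63971; r = 39.770°.
D_min = 2·59.004° − 4·39.770° + 180° = 138.929°.
Rainbow angle = 180° − D_min = 41.071°.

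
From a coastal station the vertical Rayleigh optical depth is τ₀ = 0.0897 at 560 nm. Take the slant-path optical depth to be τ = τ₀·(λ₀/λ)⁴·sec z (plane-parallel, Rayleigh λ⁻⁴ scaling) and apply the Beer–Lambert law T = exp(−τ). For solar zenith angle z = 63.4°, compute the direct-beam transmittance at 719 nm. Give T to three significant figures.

0.929

sec 63.4° = 2.2333.
τ = 0.0897 × (560/719)⁴ × 2.2333 = 0.0897 × 0.3680 × 2.2333 = 0.0737.
T = exp(−0.0737) = 0.9289.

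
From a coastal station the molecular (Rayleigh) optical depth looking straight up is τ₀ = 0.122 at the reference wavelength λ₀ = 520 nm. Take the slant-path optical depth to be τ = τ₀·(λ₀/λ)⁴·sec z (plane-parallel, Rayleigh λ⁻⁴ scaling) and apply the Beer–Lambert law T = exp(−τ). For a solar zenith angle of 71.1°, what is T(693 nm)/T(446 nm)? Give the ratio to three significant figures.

Airmass: sec 71.1° = 3.0872.
τ(693 nm) = 0.122 × (520/693)⁴ × 3.0872 = 0.122 × 0.3170 × 3.0872 = 0.1194.
τ(446 nm) = 0.122 × (520/446)⁴ × 3.0872 = 0.122 × 1.8479 × 3.0872 = 0.6960.
T(693)/T(446) = exp(τ_B − τ_A) = exp(0.5766) = 1.7799.

1.78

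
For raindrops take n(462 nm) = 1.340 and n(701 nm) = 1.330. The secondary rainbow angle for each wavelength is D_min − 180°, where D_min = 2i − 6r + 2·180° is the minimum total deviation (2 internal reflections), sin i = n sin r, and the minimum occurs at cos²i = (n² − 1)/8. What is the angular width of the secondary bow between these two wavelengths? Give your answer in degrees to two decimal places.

At 462 nm (n = 1.340): cos²i = 0.09945 → i = 71.618°, r = 45.088°, D_min = 232.709°, rainbow angle = 52.709°.
At 701 nm (n = 1.330): cos²i = 0.09611 → i = 71.940°, r = 45.630°, D_min = 230.101°, rainbow angle = 50.101°.
Angular width = |52.709° − 50.101°| = 2.608°.

2.61°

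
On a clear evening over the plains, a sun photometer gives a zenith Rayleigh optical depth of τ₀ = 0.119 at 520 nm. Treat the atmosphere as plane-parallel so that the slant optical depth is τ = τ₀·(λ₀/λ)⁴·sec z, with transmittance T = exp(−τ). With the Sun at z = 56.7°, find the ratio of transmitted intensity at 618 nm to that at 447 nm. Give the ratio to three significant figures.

Airmass: sec 56.7° = 1.8214.
τ(618 nm) = 0.119 × (520/618)⁴ × 1.8214 = 0.119 × 0.5013 × 1.8214 = 0.1086.
τ(447 nm) = 0.119 × (520/447)⁴ × 1.8214 = 0.119 × 1.8314 × 1.8214 = 0.3970.
T(618)/T(447) = exp(τ_B − τ_A) = exp(0.2883) = 1.3342.

1.33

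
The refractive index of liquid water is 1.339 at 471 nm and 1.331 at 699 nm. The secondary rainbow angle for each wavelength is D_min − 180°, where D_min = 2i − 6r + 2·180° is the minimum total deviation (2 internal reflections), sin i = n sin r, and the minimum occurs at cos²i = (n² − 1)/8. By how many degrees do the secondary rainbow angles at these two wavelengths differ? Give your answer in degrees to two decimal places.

At 471 nm (n = 1.339): cos²i = 0.09912 → i = 71.650°, r = 45.141°, D_min = 232.451°, rainbow angle = 52.451°.
At 699 nm (n = 1.331): cos²i = 0.09645 → i = 71.907°, r = 45.575°, D_min = 230.365°, rainbow angle = 50.365°.
Angular width = |52.451° − 50.365°| = 2.086°.

2.09°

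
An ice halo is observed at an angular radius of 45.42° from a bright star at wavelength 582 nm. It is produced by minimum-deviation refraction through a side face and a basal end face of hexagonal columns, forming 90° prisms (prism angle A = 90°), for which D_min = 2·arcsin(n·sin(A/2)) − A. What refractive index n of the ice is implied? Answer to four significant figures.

1.309

Rearranging: n = sin((D_min + A)/2) / sin(A/2).
(D_min + A)/2 = (45.42° + 90°)/2 = 67.710°.
n = sin 67.710° / sin 45° = 0.9253 / 0.7071 = 1.3085.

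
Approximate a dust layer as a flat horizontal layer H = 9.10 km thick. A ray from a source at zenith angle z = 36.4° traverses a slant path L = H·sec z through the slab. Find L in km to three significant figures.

sec z = 1/cos 36.4° = 1.2424.
L = 9.10 × 1.2424 = 11.306 km.

11.3 km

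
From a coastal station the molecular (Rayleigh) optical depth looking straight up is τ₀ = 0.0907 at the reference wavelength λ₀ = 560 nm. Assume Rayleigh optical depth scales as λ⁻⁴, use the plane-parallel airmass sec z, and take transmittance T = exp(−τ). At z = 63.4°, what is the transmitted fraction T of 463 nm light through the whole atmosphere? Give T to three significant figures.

sec 63.4° = 2.2333.
τ = 0.0907 × (560/463)⁴ × 2.2333 = 0.0907 × 2.1401 × 2.2333 = 0.4335.
T = exp(−0.4335) = 0.6482.

0.648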